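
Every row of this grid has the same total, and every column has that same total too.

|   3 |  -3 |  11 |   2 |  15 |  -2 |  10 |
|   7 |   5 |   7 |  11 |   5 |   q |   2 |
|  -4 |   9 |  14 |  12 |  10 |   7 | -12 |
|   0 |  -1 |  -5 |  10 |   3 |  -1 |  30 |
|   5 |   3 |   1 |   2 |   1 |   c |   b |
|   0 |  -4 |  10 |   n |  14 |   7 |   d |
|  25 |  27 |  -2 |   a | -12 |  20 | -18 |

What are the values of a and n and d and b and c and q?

Rows 1 and 3 both sum to 36, so that's the common total.
Row 2 has 7 + 5 + 7 + 11 + 5 + 2 = 37; the blank must be 36 − 37 = -1.
Column 6 has -2 − 1 + 7 − 1 + 7 + 20 = 30; the blank must be 36 − 30 = 6.
Row 5 has 5 + 3 + 1 + 2 + 1 + 6 = 18; the blank must be 36 − 18 = 18.
Column 7 has 10 + 2 − 12 + 30 + 18 − 18 = 30; the blank must be 36 − 30 = 6.
Row 6 has 0 − 4 + 10 + 14 + 7 + 6 = 33; the blank must be 36 − 33 = 3.
Row 7 has 25 + 27 − 2 − 12 + 20 − 18 = 40; the blank must be 36 − 40 = -4.

a = -4, n = 3, d = 6, b = 18, c = 6, q = -1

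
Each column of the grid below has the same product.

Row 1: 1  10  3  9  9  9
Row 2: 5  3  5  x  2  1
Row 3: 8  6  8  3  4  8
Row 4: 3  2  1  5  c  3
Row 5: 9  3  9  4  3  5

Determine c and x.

c = 5, x = 2

Columns 2 and 3 each multiply to 1080, so every column has product 1080.
Column 5: 9×2×4×3 = 216, so the missing entry is 1080 ÷ 216 = 5.
Column 4: 9×3×5×4 = 540, so the missing entry is 1080 ÷ 540 = 2.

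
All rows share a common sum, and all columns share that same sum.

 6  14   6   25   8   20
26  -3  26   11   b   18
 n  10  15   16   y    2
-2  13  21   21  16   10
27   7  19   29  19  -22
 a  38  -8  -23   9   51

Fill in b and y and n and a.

b = 1, y = 26, n = 10, a = 12

Rows 1 and 4 both sum to 79, so that's the common total.
The known cells in row 6 total 67, leaving 79 − 67 = 12 for the blank.
The known cells in column 1 total 69, leaving 79 − 69 = 10 for the blank.
The known cells in row 3 total 53, leaving 79 − 53 = 26 for the blank.
The known cells in row 2 total 78, leaving 79 − 78 = 1 for the blank.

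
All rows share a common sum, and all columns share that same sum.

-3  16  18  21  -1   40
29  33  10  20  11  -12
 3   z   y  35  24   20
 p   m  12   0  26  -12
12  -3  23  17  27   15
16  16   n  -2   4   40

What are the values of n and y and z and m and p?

Rows 1 and 2 both sum to 91, so that's the common total.
The known cells in column 1 total 57, leaving 91 − 57 = 34 for the blank.
The known cells in row 4 total 60, leaving 91 − 60 = 31 for the blank.
The known cells in column 2 total 93, leaving 91 − 93 = -2 for the blank.
The known cells in row 3 total 80, leaving 91 − 80 = 11 for the blank.
The known cells in row 6 total 74, leaving 91 − 74 = 17 for the blank.

n = 17, y = 11, z = -2, m = 31, p = 34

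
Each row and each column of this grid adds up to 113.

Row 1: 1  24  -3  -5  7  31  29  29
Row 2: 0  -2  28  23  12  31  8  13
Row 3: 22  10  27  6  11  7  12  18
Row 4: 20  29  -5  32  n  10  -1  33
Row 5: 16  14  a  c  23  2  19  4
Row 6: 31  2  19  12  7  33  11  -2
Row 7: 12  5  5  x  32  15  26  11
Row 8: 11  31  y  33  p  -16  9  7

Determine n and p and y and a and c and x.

n = -5, p = 26, y = 12, a = 30, c = 5, x = 7

Row 4 has 20 + 29 − 5 + 32 + 10 − 1 + 33 = 118; the blank must be 113 − 118 = -5.
Column 5 has 7 + 12 + 11 − 5 + 23 + 7 + 32 = 87; the blank must be 113 − 87 = 26.
Row 8 has 11 + 31 + 33 + 26 − 16 + 9 + 7 = 101; the blank must be 113 − 101 = 12.
Column 3 has -3 + 28 + 27 − 5 + 19 + 5 + 12 = 83; the blank must be 113 − 83 = 30.
Row 5 has 16 + 14 + 30 + 23 + 2 + 19 + 4 = 108; the blank must be 113 − 108 = 5.
Row 7 has 12 + 5 + 5 + 32 + 15 + 26 + 11 = 106; the blank must be 113 − 106 = 7.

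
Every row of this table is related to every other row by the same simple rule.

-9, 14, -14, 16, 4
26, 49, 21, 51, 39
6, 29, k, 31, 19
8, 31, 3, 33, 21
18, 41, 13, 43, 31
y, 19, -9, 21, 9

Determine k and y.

k = 1, y = -4

The difference between any two rows is the same in every column — this is an addition table with the headers hidden.
Row 3 minus row 1 is 19 − 4 = 15, so its entry in column 3 is -14 + 15 = 1.
Row 6 minus row 1 is 9 − 4 = 5, so its entry in column 1 is -9 + 5 = -4.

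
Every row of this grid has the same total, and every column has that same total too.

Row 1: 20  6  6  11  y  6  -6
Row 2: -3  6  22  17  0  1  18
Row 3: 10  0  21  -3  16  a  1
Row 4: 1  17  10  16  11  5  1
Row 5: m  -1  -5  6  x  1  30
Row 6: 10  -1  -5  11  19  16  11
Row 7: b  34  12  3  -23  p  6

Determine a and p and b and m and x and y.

Rows 2 and 4 both sum to 61, so that's the common total.
Row 1 has 20 + 6 + 6 + 11 + 6 − 6 = 43; the blank must be 61 − 43 = 18.
Column 5 has 18 + 0 + 16 + 11 + 19 − 23 = 41; the blank must be 61 − 41 = 20.
Row 5 has -1 − 5 + 6 + 20 + 1 + 30 = 51; the blank must be 61 − 51 = 10.
Column 1 has 20 − 3 + 10 + 1 + 10 + 10 = 48; the blank must be 61 − 48 = 13.
Row 7 has 13 + 34 + 12 + 3 − 23 + 6 = 45; the blank must be 61 − 45 = 16.
Row 3 has 10 + 0 + 21 − 3 + 16 + 1 = 45; the blank must be 61 − 45 = 16.

a = 16, p = 16, b = 13, m = 10, x = 20, y = 18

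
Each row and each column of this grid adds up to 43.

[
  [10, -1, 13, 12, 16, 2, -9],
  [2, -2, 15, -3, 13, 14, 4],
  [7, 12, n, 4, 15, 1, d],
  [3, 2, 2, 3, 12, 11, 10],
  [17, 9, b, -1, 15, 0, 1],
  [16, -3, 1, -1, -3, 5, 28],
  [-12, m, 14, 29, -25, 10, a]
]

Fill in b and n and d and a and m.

b = 2, n = -4, d = 8, a = 1, m = 26

Column 2: -1 − 2 + 12 + 2 + 9 − 3 = 17, so its missing entry is 43 − 17 = 26.
Row 5: 17 + 9 − 1 + 15 + 0 + 1 = 41, so its missing entry is 43 − 41 = 2.
Column 3: 13 + 15 + 2 + 2 + 1 + 14 = 47, so its missing entry is 43 − 47 = -4.
Row 3: 7 + 12 − 4 + 4 + 15 + 1 = 35, so its missing entry is 43 − 35 = 8.
Row 7: -12 + 26 + 14 + 29 − 25 + 10 = 42, so its missing entry is 43 − 42 = 1.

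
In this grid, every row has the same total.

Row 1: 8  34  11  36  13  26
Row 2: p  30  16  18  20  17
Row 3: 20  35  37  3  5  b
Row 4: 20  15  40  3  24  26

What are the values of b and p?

The complete rows each total 128.
Row 3 is missing 128 − 100 = 28 (since 20 + 35 + 37 + 3 + 5 = 100).
Row 2 is missing 128 − 101 = 27 (since 30 + 16 + 18 + 20 + 17 = 101).

b = 28, p = 27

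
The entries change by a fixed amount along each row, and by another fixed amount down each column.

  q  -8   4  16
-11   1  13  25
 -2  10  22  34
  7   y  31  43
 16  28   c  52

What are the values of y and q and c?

Along each row the entries change by 12 per step; down each column they change by 9.
Row 4: from 7 at column 1, stepping by 12 to column 2 gives 19.
Row 1: from -8 at column 2, stepping by 12 to column 1 gives -20.
Row 5: from 16 at column 1, stepping by 12 to column 3 gives 40.

y = 19, q = -20, c = 40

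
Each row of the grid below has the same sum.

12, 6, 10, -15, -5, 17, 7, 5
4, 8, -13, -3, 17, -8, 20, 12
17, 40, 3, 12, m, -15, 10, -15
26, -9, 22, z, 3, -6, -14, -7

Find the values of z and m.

z = 22, m = -15

The complete rows each total 37.
Row 4 is missing 37 − 15 = 22 (since 26 − 9 + 22 + 3 − 6 − 14 − 7 = 15).
Row 3 is missing 37 − 52 = -15 (since 17 + 40 + 3 + 12 − 15 + 10 − 15 = 52).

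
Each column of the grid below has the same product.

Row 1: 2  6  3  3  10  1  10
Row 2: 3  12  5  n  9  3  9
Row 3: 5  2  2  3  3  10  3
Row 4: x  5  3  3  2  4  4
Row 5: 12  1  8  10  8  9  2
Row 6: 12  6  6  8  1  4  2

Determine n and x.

n = 2, x = 1

Columns 2 and 3 each multiply to 4320, so every column has product 4320.
Column 4: 3×3×3×10×8 = 2160, so the missing entry is 4320 ÷ 2160 = 2.
Column 1: 2×3×5×12×12 = 4320, so the missing entry is 4320 ÷ 4320 = 1.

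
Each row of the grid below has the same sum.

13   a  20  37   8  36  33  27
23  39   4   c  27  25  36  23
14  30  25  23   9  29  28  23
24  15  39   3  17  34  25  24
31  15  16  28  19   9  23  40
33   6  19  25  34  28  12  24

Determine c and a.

The complete rows each total 181.
Row 2 is missing 181 − 177 = 4 (since 23 + 39 + 4 + 27 + 25 + 36 + 23 = 177).
Row 1 is missing 181 − 174 = 7 (since 13 + 20 + 37 + 8 + 36 + 33 + 27 = 174).

c = 4, a = 7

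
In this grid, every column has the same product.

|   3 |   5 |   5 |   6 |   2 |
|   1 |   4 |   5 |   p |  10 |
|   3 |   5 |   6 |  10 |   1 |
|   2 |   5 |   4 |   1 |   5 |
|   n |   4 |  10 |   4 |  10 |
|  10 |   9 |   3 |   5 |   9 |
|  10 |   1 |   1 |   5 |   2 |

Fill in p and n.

Columns 2 and 3 each multiply to 18000, so every column has product 18000.
Column 4: 6×10×1×4×5×5 = 6000, so the missing entry is 18000 ÷ 6000 = 3.
Column 1: 3×1×3×2×10×10 = 1800, so the missing entry is 18000 ÷ 1800 = 10.

p = 3, n = 10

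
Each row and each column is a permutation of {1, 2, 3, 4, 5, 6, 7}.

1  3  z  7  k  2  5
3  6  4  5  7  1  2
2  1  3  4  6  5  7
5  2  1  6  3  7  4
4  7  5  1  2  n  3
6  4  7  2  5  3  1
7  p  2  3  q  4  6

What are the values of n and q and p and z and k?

n = 6, q = 1, p = 5, z = 6, k = 4

Cell (7,2): column 2 already has {1, 2, 3, 4, 6, 7} → 5.
For row 7, column 5: row 7 already has {2, 3, 4, 5, 6, 7}; that leaves 1.
Cell (1,5): column 5 already has {1, 2, 3, 5, 6, 7} → 4.
For row 5, column 6: row 5 already has {1, 2, 3, 4, 5, 7}; that leaves 6.
For row 1, column 3: row 1 already has {1, 2, 3, 4, 5, 7}; that leaves 6.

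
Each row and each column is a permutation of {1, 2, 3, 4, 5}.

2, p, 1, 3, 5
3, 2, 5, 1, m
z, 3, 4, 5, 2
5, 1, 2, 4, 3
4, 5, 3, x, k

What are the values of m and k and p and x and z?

For row 1, column 2: row 1 already has {1, 2, 3, 5}; that leaves 4.
For row 5, column 4: column 4 already has {1, 3, 4, 5}; that leaves 2.
At (row 5, col 5): row 5 already has {2, 3, 4, 5}, so the value is 1.
At (row 3, col 1): row 3 already has {2, 3, 4, 5}, so the value is 1.
For row 2, column 5: row 2 already has {1, 2, 3, 5}; that leaves 4.

m = 4, k = 1, p = 4, x = 2, z = 1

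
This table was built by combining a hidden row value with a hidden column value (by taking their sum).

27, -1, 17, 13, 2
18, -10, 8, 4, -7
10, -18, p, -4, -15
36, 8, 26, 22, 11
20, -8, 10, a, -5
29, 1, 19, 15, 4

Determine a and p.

a = 6, p = 0

The difference between any two rows is the same in every column — this is an addition table with the headers hidden.
Row 5 minus row 1 is -8 − (-1) = -7, so its entry in column 4 is 13 + (-7) = 6.
Row 3 minus row 1 is -18 − (-1) = -17, so its entry in column 3 is 17 + (-17) = 0.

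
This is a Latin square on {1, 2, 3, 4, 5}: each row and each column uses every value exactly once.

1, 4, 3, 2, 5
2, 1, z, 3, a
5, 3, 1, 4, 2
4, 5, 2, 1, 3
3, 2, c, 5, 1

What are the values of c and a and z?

c = 4, a = 4, z = 5

For row 5, column 3: row 5 already has {1, 2, 3, 5}; that leaves 4.
At (row 2, col 3): column 3 already has {1, 2, 3, 4}, so the value is 5.
Cell (2,5): row 2 already has {1, 2, 3, 5} → 4.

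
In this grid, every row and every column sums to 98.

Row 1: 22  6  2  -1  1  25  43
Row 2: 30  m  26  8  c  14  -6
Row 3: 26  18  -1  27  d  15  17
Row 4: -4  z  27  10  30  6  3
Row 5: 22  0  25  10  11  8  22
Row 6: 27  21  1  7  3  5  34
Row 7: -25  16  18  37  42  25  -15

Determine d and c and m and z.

Row 3: 26 + 18 − 1 + 27 + 15 + 17 = 102, so its missing entry is 98 − 102 = -4.
Row 4: -4 + 27 + 10 + 30 + 6 + 3 = 72, so its missing entry is 98 − 72 = 26.
Column 2: 6 + 18 + 26 + 0 + 21 + 16 = 87, so its missing entry is 98 − 87 = 11.
Row 2: 30 + 11 + 26 + 8 + 14 − 6 = 83, so its missing entry is 98 − 83 = 15.

d = -4, c = 15, m = 11, z = 26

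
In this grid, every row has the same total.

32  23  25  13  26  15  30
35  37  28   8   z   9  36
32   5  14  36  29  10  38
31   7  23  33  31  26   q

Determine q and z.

q = 13, z = 11

Rows 1 and 3 both add up to 164, so every row sums to 164.
Row 4: 31 + 7 + 23 + 33 + 31 + 26 = 151, so the missing entry is 164 − 151 = 13.
Row 2: 35 + 37 + 28 + 8 + 9 + 36 = 153, so the missing entry is 164 − 153 = 11.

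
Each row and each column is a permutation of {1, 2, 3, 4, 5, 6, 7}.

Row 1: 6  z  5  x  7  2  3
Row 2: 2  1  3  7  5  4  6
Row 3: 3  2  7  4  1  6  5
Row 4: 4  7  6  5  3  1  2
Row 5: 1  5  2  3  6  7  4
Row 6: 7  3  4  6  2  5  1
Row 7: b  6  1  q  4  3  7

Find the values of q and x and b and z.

Cell (1,2): column 2 already has {1, 2, 3, 5, 6, 7} → 4.
Cell (7,1): column 1 already has {1, 2, 3, 4, 6, 7} → 5.
At (row 7, col 4): row 7 already has {1, 3, 4, 5, 6, 7}, so the value is 2.
At (row 1, col 4): row 1 already has {2, 3, 4, 5, 6, 7}, so the value is 1.

q = 2, x = 1, b = 5, z = 4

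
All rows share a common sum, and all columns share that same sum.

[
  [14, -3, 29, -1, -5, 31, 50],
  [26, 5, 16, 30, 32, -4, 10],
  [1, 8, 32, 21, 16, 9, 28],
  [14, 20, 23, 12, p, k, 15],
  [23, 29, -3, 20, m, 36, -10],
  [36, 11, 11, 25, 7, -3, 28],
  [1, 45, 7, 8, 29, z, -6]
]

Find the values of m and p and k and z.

m = 20, p = 16, k = 15, z = 31

Rows 1 and 2 both sum to 115, so that's the common total.
Row 5 has 23 + 29 − 3 + 20 + 36 − 10 = 95; the blank must be 115 − 95 = 20.
Row 7 has 1 + 45 + 7 + 8 + 29 − 6 = 84; the blank must be 115 − 84 = 31.
Column 5 has -5 + 32 + 16 + 20 + 7 + 29 = 99; the blank must be 115 − 99 = 16.
Row 4 has 14 + 20 + 23 + 12 + 16 + 15 = 100; the blank must be 115 − 100 = 15.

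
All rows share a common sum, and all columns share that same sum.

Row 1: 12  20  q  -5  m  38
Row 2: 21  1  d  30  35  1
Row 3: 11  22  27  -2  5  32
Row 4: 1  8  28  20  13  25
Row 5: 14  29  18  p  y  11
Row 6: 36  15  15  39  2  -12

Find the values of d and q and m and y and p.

Rows 3 and 4 both sum to 95, so that's the common total.
The known cells in row 2 total 88, leaving 95 − 88 = 7 for the blank.
The known cells in column 4 total 82, leaving 95 − 82 = 13 for the blank.
The known cells in row 5 total 85, leaving 95 − 85 = 10 for the blank.
The known cells in column 5 total 65, leaving 95 − 65 = 30 for the blank.
The known cells in row 1 total 95, leaving 95 − 95 = 0 for the blank.

d = 7, q = 0, m = 30, y = 10, p = 13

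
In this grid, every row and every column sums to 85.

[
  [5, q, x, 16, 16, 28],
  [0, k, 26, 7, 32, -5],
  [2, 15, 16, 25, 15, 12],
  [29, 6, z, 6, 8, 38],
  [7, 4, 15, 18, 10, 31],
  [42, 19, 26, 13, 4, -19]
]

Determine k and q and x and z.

The known cells in row 2 total 60, leaving 85 − 60 = 25 for the blank.
The known cells in column 2 total 69, leaving 85 − 69 = 16 for the blank.
The known cells in row 4 total 87, leaving 85 − 87 = -2 for the blank.
The known cells in row 1 total 81, leaving 85 − 81 = 4 for the blank.

k = 25, q = 16, x = 4, z = -2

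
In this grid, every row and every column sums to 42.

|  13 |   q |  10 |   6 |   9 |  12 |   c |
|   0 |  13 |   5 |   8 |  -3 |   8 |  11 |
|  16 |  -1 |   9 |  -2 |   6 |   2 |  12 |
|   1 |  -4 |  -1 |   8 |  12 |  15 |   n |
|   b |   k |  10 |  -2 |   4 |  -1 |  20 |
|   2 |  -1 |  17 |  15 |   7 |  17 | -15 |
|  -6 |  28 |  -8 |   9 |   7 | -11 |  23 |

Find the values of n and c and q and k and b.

Column 1 has 13 + 0 + 16 + 1 + 2 − 6 = 26; the blank must be 42 − 26 = 16.
Row 4 has 1 − 4 − 1 + 8 + 12 + 15 = 31; the blank must be 42 − 31 = 11.
Column 7 has 11 + 12 + 11 + 20 − 15 + 23 = 62; the blank must be 42 − 62 = -20.
Row 1 has 13 + 10 + 6 + 9 + 12 − 20 = 30; the blank must be 42 − 30 = 12.
Row 5 has 16 + 10 − 2 + 4 − 1 + 20 = 47; the blank must be 42 − 47 = -5.

n = 11, c = -20, q = 12, k = -5, b = 16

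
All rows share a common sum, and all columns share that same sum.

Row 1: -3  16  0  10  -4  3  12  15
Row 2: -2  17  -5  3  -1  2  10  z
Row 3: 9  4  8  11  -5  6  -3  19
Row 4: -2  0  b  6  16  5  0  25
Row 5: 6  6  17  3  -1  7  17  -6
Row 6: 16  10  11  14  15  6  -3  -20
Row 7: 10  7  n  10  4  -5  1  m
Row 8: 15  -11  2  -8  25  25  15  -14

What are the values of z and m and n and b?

z = 25, m = 5, n = 17, b = -1

Rows 1 and 3 both sum to 49, so that's the common total.
Row 2 has -2 + 17 − 5 + 3 − 1 + 2 + 10 = 24; the blank must be 49 − 24 = 25.
Column 8 has 15 + 25 + 19 + 25 − 6 − 20 − 14 = 44; the blank must be 49 − 44 = 5.
Row 7 has 10 + 7 + 10 + 4 − 5 + 1 + 5 = 32; the blank must be 49 − 32 = 17.
Row 4 has -2 + 0 + 6 + 16 + 5 + 0 + 25 = 50; the blank must be 49 − 50 = -1.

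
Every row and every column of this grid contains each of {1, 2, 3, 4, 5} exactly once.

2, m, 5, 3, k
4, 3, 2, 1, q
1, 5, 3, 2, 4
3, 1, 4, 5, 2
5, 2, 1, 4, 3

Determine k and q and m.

k = 1, q = 5, m = 4

At (row 1, col 2): column 2 already has {1, 2, 3, 5}, so the value is 4.
Cell (1,5): row 1 already has {2, 3, 4, 5} → 1.
At (row 2, col 5): row 2 already has {1, 2, 3, 4}, so the value is 5.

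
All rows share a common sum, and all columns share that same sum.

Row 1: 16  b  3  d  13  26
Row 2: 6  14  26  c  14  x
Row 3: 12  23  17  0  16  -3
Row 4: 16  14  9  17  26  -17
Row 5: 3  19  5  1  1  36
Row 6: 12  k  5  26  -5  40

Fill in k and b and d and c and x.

k = -13, b = 8, d = -1, c = 22, x = -17

Rows 3 and 4 both sum to 65, so that's the common total.
Column 6: 26 − 3 − 17 + 36 + 40 = 82, so its missing entry is 65 − 82 = -17.
Row 6: 12 + 5 + 26 − 5 + 40 = 78, so its missing entry is 65 − 78 = -13.
Column 2: 14 + 23 + 14 + 19 − 13 = 57, so its missing entry is 65 − 57 = 8.
Row 1: 16 + 8 + 3 + 13 + 26 = 66, so its missing entry is 65 − 66 = -1.
Row 2: 6 + 14 + 26 + 14 − 17 = 43, so its missing entry is 65 − 43 = 22.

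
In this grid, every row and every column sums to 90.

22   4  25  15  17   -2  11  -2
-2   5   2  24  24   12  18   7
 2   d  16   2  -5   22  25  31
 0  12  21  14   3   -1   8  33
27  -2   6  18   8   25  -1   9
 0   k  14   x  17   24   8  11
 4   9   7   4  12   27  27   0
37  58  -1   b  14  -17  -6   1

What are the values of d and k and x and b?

Row 3 has 2 + 16 + 2 − 5 + 22 + 25 + 31 = 93; the blank must be 90 − 93 = -3.
Column 2 has 4 + 5 − 3 + 12 − 2 + 9 + 58 = 83; the blank must be 90 − 83 = 7.
Row 6 has 0 + 7 + 14 + 17 + 24 + 8 + 11 = 81; the blank must be 90 − 81 = 9.
Row 8 has 37 + 58 − 1 + 14 − 17 − 6 + 1 = 86; the blank must be 90 − 86 = 4.

d = -3, k = 7, x = 9, b = 4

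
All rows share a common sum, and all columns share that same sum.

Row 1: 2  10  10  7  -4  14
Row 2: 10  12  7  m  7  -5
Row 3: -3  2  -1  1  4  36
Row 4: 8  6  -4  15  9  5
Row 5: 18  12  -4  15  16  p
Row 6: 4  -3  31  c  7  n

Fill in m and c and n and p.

Rows 1 and 3 both sum to 39, so that's the common total.
Row 5: 18 + 12 − 4 + 15 + 16 = 57, so its missing entry is 39 − 57 = -18.
Column 6: 14 − 5 + 36 + 5 − 18 = 32, so its missing entry is 39 − 32 = 7.
Row 6: 4 − 3 + 31 + 7 + 7 = 46, so its missing entry is 39 − 46 = -7.
Row 2: 10 + 12 + 7 + 7 − 5 = 31, so its missing entry is 39 − 31 = 8.

m = 8, c = -7, n = 7, p = -18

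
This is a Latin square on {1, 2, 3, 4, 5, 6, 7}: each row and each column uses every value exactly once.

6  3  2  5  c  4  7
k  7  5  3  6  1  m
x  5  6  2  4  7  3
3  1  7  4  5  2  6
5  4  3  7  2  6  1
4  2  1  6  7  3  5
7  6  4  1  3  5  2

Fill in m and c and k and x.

m = 4, c = 1, k = 2, x = 1

Cell (3,1): row 3 already has {2, 3, 4, 5, 6, 7} → 1.
At (row 2, col 1): column 1 already has {1, 3, 4, 5, 6, 7}, so the value is 2.
For row 2, column 7: row 2 already has {1, 2, 3, 5, 6, 7}; that leaves 4.
For row 1, column 5: row 1 already has {2, 3, 4, 5, 6, 7}; that leaves 1.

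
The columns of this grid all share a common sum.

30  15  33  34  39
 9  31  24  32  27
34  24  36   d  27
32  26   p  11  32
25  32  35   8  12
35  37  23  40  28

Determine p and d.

Column 1 sums to 165 and so does column 2; that's the common total.
In column 3 the known cells total 151, leaving 165 − 151 = 14.
In column 4 the known cells total 125, leaving 165 − 125 = 40.

p = 14, d = 40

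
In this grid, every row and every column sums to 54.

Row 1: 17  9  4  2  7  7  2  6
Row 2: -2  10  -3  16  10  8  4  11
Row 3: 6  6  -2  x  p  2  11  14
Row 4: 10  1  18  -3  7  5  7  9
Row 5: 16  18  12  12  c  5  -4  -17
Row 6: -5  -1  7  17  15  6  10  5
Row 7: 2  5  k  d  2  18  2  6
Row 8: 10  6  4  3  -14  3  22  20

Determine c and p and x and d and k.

c = 12, p = 15, x = 2, d = 5, k = 14

Row 5 has 16 + 18 + 12 + 12 + 5 − 4 − 17 = 42; the blank must be 54 − 42 = 12.
Column 5 has 7 + 10 + 7 + 12 + 15 + 2 − 14 = 39; the blank must be 54 − 39 = 15.
Column 3 has 4 − 3 − 2 + 18 + 12 + 7 + 4 = 40; the blank must be 54 − 40 = 14.
Row 3 has 6 + 6 − 2 + 15 + 2 + 11 + 14 = 52; the blank must be 54 − 52 = 2.
Row 7 has 2 + 5 + 14 + 2 + 18 + 2 + 6 = 49; the blank must be 54 − 49 = 5.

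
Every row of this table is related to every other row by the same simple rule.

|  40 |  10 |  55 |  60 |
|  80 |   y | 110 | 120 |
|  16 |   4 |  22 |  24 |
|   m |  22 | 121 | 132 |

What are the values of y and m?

y = 20, m = 88

Each row is a constant multiple of every other row — this is a multiplication table with the headers hidden.
Row 2 is 110/55 = 2/1 times row 1, so its entry in column 2 is 10 × 2/1 = 20.
Row 4 is 121/55 = 11/5 times row 1, so its entry in column 1 is 40 × 11/5 = 88.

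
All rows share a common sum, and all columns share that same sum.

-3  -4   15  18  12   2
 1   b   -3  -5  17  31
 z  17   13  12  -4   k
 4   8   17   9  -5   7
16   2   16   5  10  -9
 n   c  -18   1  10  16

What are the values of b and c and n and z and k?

Rows 1 and 4 both sum to 40, so that's the common total.
Row 2: 1 − 3 − 5 + 17 + 31 = 41, so its missing entry is 40 − 41 = -1.
Column 2: -4 − 1 + 17 + 8 + 2 = 22, so its missing entry is 40 − 22 = 18.
Row 6: 18 − 18 + 1 + 10 + 16 = 27, so its missing entry is 40 − 27 = 13.
Column 1: -3 + 1 + 4 + 16 + 13 = 31, so its missing entry is 40 − 31 = 9.
Row 3: 9 + 17 + 13 + 12 − 4 = 47, so its missing entry is 40 − 47 = -7.

b = -1, c = 18, n = 13, z = 9, k = -7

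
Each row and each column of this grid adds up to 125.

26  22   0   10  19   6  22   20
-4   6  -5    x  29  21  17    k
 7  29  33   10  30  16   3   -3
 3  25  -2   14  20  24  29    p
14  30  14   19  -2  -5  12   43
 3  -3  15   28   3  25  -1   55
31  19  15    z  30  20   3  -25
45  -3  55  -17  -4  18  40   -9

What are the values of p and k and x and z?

p = 12, k = 32, x = 29, z = 32

The known cells in row 4 total 113, leaving 125 − 113 = 12 for the blank.
The known cells in column 8 total 93, leaving 125 − 93 = 32 for the blank.
The known cells in row 7 total 93, leaving 125 − 93 = 32 for the blank.
The known cells in row 2 total 96, leaving 125 − 96 = 29 for the blank.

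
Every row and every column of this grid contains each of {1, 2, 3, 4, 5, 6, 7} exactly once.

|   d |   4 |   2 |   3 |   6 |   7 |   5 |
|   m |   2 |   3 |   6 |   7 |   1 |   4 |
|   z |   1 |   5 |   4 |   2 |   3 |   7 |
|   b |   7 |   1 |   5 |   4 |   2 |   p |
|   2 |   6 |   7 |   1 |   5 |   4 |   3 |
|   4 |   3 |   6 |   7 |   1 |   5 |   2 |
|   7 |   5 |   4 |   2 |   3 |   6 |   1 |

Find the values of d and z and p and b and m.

d = 1, z = 6, p = 6, b = 3, m = 5

At (row 1, col 1): row 1 already has {2, 3, 4, 5, 6, 7}, so the value is 1.
For row 3, column 1: row 3 already has {1, 2, 3, 4, 5, 7}; that leaves 6.
Cell (4,7): column 7 already has {1, 2, 3, 4, 5, 7} → 6.
For row 4, column 1: row 4 already has {1, 2, 4, 5, 6, 7}; that leaves 3.
At (row 2, col 1): row 2 already has {1, 2, 3, 4, 6, 7}, so the value is 5.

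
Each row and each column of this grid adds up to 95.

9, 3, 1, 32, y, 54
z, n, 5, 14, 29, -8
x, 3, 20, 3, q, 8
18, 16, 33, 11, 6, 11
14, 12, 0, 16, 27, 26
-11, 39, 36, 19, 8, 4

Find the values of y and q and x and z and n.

y = -4, q = 29, x = 32, z = 33, n = 22

Row 1: 9 + 3 + 1 + 32 + 54 = 99, so its missing entry is 95 − 99 = -4.
Column 5: -4 + 29 + 6 + 27 + 8 = 66, so its missing entry is 95 − 66 = 29.
Column 2: 3 + 3 + 16 + 12 + 39 = 73, so its missing entry is 95 − 73 = 22.
Row 3: 3 + 20 + 3 + 29 + 8 = 63, so its missing entry is 95 − 63 = 32.
Row 2: 22 + 5 + 14 + 29 − 8 = 62, so its missing entry is 95 − 62 = 33.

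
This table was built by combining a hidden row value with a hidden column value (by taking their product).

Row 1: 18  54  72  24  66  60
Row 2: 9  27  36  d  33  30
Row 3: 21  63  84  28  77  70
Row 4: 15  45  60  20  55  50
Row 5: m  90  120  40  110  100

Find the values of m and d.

Each row is a constant multiple of every other row — this is a multiplication table with the headers hidden.
Row 5 is 100/60 = 5/3 times row 1, so its entry in column 1 is 18 × 5/3 = 30.
Row 2 is 30/60 = 1/2 times row 1, so its entry in column 4 is 24 × 1/2 = 12.

m = 30, d = 12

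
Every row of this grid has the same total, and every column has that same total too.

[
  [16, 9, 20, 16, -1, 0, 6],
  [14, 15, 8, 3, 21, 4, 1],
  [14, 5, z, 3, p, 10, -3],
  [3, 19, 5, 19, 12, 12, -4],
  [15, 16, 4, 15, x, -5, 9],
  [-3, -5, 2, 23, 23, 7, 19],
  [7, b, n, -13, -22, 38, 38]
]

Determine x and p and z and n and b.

Rows 1 and 2 both sum to 66, so that's the common total.
Row 5 has 15 + 16 + 4 + 15 − 5 + 9 = 54; the blank must be 66 − 54 = 12.
Column 5 has -1 + 21 + 12 + 12 + 23 − 22 = 45; the blank must be 66 − 45 = 21.
Column 2 has 9 + 15 + 5 + 19 + 16 − 5 = 59; the blank must be 66 − 59 = 7.
Row 7 has 7 + 7 − 13 − 22 + 38 + 38 = 55; the blank must be 66 − 55 = 11.
Row 3 has 14 + 5 + 3 + 21 + 10 − 3 = 50; the blank must be 66 − 50 = 16.

x = 12, p = 21, z = 16, n = 11, b = 7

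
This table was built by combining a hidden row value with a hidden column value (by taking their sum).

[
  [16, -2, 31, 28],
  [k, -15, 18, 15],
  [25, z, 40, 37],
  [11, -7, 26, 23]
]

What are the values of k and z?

The difference between any two rows is the same in every column — this is an addition table with the headers hidden.
Row 2 minus row 1 is 15 − 28 = -13, so its entry in column 1 is 16 + (-13) = 3.
Row 3 minus row 1 is 37 − 28 = 9, so its entry in column 2 is -2 + 9 = 7.

k = 3, z = 7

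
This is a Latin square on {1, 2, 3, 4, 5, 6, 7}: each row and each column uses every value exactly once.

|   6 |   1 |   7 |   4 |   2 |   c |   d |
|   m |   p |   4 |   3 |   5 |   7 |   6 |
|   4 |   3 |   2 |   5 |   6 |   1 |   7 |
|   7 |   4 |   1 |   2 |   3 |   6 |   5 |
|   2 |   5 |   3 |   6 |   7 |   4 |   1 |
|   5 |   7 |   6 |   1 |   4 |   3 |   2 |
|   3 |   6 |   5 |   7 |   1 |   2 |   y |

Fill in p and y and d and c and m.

At (row 2, col 2): column 2 already has {1, 3, 4, 5, 6, 7}, so the value is 2.
For row 7, column 7: row 7 already has {1, 2, 3, 5, 6, 7}; that leaves 4.
Cell (1,7): column 7 already has {1, 2, 4, 5, 6, 7} → 3.
At (row 1, col 6): row 1 already has {1, 2, 3, 4, 6, 7}, so the value is 5.
Cell (2,1): row 2 already has {2, 3, 4, 5, 6, 7} → 1.

p = 2, y = 4, d = 3, c = 5, m = 1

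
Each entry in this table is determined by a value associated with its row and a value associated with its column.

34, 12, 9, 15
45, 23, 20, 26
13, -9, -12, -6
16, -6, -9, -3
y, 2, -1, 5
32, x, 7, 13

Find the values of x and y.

The difference between any two rows is the same in every column — this is an addition table with the headers hidden.
Row 6 minus row 1 is 13 − 15 = -2, so its entry in column 2 is 12 + (-2) = 10.
Row 5 minus row 1 is 5 − 15 = -10, so its entry in column 1 is 34 + (-10) = 24.

x = 10, y = 24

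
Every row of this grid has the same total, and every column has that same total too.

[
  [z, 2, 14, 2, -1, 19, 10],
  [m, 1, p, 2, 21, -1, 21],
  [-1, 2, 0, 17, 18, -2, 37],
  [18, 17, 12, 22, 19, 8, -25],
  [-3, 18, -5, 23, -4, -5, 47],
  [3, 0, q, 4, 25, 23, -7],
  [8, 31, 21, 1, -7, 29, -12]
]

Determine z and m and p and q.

z = 25, m = 21, p = 6, q = 23

Rows 3 and 4 both sum to 71, so that's the common total.
The known cells in row 6 total 48, leaving 71 − 48 = 23 for the blank.
The known cells in column 3 total 65, leaving 71 − 65 = 6 for the blank.
The known cells in row 2 total 50, leaving 71 − 50 = 21 for the blank.
The known cells in row 1 total 46, leaving 71 − 46 = 25 for the blank.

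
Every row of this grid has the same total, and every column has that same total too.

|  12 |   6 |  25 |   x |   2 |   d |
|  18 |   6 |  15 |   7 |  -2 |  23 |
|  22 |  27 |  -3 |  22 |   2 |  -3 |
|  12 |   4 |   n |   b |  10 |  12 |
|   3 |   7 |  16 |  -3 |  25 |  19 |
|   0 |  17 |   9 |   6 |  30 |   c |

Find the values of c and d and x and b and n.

c = 5, d = 11, x = 11, b = 24, n = 5

Rows 2 and 3 both sum to 67, so that's the common total.
The known cells in row 6 total 62, leaving 67 − 62 = 5 for the blank.
The known cells in column 6 total 56, leaving 67 − 56 = 11 for the blank.
The known cells in row 1 total 56, leaving 67 − 56 = 11 for the blank.
The known cells in column 4 total 43, leaving 67 − 43 = 24 for the blank.
The known cells in row 4 total 62, leaving 67 − 62 = 5 for the blank.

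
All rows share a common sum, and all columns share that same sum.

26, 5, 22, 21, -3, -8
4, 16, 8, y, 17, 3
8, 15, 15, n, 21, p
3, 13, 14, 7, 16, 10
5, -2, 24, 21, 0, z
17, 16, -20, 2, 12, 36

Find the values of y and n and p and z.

Rows 1 and 4 both sum to 63, so that's the common total.
The known cells in row 5 total 48, leaving 63 − 48 = 15 for the blank.
The known cells in column 6 total 56, leaving 63 − 56 = 7 for the blank.
The known cells in row 3 total 66, leaving 63 − 66 = -3 for the blank.
The known cells in row 2 total 48, leaving 63 − 48 = 15 for the blank.

y = 15, n = -3, p = 7, z = 15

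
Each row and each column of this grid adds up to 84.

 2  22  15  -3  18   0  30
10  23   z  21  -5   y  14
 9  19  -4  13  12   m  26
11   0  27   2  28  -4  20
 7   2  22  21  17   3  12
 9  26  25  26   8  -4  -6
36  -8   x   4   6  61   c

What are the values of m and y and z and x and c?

m = 9, y = 19, z = 2, x = -3, c = -12

The known cells in column 7 total 96, leaving 84 − 96 = -12 for the blank.
The known cells in row 7 total 87, leaving 84 − 87 = -3 for the blank.
The known cells in column 3 total 82, leaving 84 − 82 = 2 for the blank.
The known cells in row 2 total 65, leaving 84 − 65 = 19 for the blank.
The known cells in row 3 total 75, leaving 84 − 75 = 9 for the blank.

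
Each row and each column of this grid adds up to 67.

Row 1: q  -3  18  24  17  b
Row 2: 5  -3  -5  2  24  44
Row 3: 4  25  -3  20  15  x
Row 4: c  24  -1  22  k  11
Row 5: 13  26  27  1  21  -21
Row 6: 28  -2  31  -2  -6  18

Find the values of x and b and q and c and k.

Column 5: 17 + 24 + 15 + 21 − 6 = 71, so its missing entry is 67 − 71 = -4.
Row 4: 24 − 1 + 22 − 4 + 11 = 52, so its missing entry is 67 − 52 = 15.
Column 1: 5 + 4 + 15 + 13 + 28 = 65, so its missing entry is 67 − 65 = 2.
Row 1: 2 − 3 + 18 + 24 + 17 = 58, so its missing entry is 67 − 58 = 9.
Row 3: 4 + 25 − 3 + 20 + 15 = 61, so its missing entry is 67 − 61 = 6.

x = 6, b = 9, q = 2, c = 15, k = -4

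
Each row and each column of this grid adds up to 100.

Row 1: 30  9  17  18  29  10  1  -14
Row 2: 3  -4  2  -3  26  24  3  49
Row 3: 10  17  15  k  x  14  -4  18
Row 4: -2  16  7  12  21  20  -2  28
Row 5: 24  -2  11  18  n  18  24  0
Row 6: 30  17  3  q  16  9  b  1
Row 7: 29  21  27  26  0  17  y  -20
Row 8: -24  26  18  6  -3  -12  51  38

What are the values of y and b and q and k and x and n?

Row 5 has 24 − 2 + 11 + 18 + 18 + 24 + 0 = 93; the blank must be 100 − 93 = 7.
Column 5 has 29 + 26 + 21 + 7 + 16 + 0 − 3 = 96; the blank must be 100 − 96 = 4.
Row 3 has 10 + 17 + 15 + 4 + 14 − 4 + 18 = 74; the blank must be 100 − 74 = 26.
Column 4 has 18 − 3 + 26 + 12 + 18 + 26 + 6 = 103; the blank must be 100 − 103 = -3.
Row 6 has 30 + 17 + 3 − 3 + 16 + 9 + 1 = 73; the blank must be 100 − 73 = 27.
Row 7 has 29 + 21 + 27 + 26 + 0 + 17 − 20 = 100; the blank must be 100 − 100 = 0.

y = 0, b = 27, q = -3, k = 26, x = 4, n = 7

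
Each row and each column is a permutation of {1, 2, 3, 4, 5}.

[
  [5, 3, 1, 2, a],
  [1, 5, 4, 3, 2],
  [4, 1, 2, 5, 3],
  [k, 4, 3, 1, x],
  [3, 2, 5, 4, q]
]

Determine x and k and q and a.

x = 5, k = 2, q = 1, a = 4

At (row 5, col 5): row 5 already has {2, 3, 4, 5}, so the value is 1.
For row 1, column 5: row 1 already has {1, 2, 3, 5}; that leaves 4.
Cell (4,5): column 5 already has {1, 2, 3, 4} → 5.
At (row 4, col 1): row 4 already has {1, 3, 4, 5}, so the value is 2.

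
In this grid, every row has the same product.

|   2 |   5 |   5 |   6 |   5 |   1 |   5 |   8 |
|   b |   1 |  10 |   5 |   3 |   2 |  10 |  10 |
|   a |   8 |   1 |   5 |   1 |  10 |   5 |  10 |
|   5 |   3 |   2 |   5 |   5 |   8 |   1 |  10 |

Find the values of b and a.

Rows 1 and 4 each multiply to 60000, so every row has product 60000.
Row 2: 1×10×5×3×2×10×10 = 30000, so the missing entry is 60000 ÷ 30000 = 2.
Row 3: 8×1×5×1×10×5×10 = 20000, so the missing entry is 60000 ÷ 20000 = 3.

b = 2, a = 3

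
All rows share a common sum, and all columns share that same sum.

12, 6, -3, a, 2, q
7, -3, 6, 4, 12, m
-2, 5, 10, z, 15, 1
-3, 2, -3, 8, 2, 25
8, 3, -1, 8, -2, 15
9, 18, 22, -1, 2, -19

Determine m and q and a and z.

Rows 4 and 5 both sum to 31, so that's the common total.
Row 3: -2 + 5 + 10 + 15 + 1 = 29, so its missing entry is 31 − 29 = 2.
Column 4: 4 + 2 + 8 + 8 − 1 = 21, so its missing entry is 31 − 21 = 10.
Row 1: 12 + 6 − 3 + 10 + 2 = 27, so its missing entry is 31 − 27 = 4.
Row 2: 7 − 3 + 6 + 4 + 12 = 26, so its missing entry is 31 − 26 = 5.

m = 5, q = 4, a = 10, z = 2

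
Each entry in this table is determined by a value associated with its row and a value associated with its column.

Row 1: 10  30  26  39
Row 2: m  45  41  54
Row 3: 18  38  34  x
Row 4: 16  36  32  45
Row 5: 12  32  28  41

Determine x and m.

x = 47, m = 25

The difference between any two rows is the same in every column — this is an addition table with the headers hidden.
Row 3 minus row 1 is 38 − 30 = 8, so its entry in column 4 is 39 + 8 = 47.
Row 2 minus row 1 is 45 − 30 = 15, so its entry in column 1 is 10 + 15 = 25.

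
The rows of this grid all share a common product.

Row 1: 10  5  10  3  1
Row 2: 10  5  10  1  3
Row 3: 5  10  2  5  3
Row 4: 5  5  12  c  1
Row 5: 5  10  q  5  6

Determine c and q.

c = 5, q = 1

Rows 2 and 3 each multiply to 1500, so every row has product 1500.
Row 4: 5×5×12×1 = 300, so the missing entry is 1500 ÷ 300 = 5.
Row 5: 5×10×5×6 = 1500, so the missing entry is 1500 ÷ 1500 = 1.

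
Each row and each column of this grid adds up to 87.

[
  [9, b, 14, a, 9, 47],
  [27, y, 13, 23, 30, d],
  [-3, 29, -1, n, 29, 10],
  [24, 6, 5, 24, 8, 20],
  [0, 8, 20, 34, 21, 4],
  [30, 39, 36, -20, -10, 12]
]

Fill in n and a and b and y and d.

n = 23, a = 3, b = 5, y = 0, d = -6

Column 6: 47 + 10 + 20 + 4 + 12 = 93, so its missing entry is 87 − 93 = -6.
Row 2: 27 + 13 + 23 + 30 − 6 = 87, so its missing entry is 87 − 87 = 0.
Column 2: 0 + 29 + 6 + 8 + 39 = 82, so its missing entry is 87 − 82 = 5.
Row 1: 9 + 5 + 14 + 9 + 47 = 84, so its missing entry is 87 − 84 = 3.
Row 3: -3 + 29 − 1 + 29 + 10 = 64, so its missing entry is 87 − 64 = 23.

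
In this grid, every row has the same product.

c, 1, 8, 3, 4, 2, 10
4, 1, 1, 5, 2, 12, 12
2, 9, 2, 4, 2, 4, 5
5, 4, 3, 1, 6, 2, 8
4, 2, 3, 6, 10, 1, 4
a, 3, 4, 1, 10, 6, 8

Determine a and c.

Rows 2 and 5 each multiply to 5760, so every row has product 5760.
Row 6: 3×4×1×10×6×8 = 5760, so the missing entry is 5760 ÷ 5760 = 1.
Row 1: 1×8×3×4×2×10 = 1920, so the missing entry is 5760 ÷ 1920 = 3.

a = 1, c = 3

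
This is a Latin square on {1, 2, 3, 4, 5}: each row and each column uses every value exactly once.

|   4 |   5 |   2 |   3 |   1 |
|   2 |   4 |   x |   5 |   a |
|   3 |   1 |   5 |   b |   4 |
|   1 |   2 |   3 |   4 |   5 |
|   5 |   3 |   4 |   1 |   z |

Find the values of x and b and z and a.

x = 1, b = 2, z = 2, a = 3

Cell (3,4): row 3 already has {1, 3, 4, 5} → 2.
Cell (2,3): column 3 already has {2, 3, 4, 5} → 1.
For row 5, column 5: row 5 already has {1, 3, 4, 5}; that leaves 2.
For row 2, column 5: row 2 already has {1, 2, 4, 5}; that leaves 3.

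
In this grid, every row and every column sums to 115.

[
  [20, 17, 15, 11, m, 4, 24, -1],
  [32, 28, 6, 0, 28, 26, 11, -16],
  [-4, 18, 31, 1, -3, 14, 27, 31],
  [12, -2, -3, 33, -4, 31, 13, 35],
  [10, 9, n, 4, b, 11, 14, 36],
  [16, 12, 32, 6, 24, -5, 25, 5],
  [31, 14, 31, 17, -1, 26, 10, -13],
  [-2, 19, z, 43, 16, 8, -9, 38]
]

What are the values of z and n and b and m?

z = 2, n = 1, b = 30, m = 25

Row 1: 20 + 17 + 15 + 11 + 4 + 24 − 1 = 90, so its missing entry is 115 − 90 = 25.
Column 5: 25 + 28 − 3 − 4 + 24 − 1 + 16 = 85, so its missing entry is 115 − 85 = 30.
Row 5: 10 + 9 + 4 + 30 + 11 + 14 + 36 = 114, so its missing entry is 115 − 114 = 1.
Row 8: -2 + 19 + 43 + 16 + 8 − 9 + 38 = 113, so its missing entry is 115 − 113 = 2.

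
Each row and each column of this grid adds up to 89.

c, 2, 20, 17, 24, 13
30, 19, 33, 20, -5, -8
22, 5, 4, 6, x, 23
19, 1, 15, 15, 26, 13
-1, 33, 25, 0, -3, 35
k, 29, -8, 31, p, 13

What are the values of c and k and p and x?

c = 13, k = 6, p = 18, x = 29

The known cells in row 3 total 60, leaving 89 − 60 = 29 for the blank.
The known cells in column 5 total 71, leaving 89 − 71 = 18 for the blank.
The known cells in row 6 total 83, leaving 89 − 83 = 6 for the blank.
The known cells in row 1 total 76, leaving 89 − 76 = 13 for the blank.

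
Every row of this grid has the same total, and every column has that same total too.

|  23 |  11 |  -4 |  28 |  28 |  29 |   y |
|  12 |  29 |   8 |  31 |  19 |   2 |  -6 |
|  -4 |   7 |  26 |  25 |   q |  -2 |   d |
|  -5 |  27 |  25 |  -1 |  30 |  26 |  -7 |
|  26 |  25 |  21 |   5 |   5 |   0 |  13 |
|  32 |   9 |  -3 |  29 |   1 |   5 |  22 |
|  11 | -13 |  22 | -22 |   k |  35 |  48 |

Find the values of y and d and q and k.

y = -20, d = 45, q = -2, k = 14

Rows 2 and 4 both sum to 95, so that's the common total.
The known cells in row 7 total 81, leaving 95 − 81 = 14 for the blank.
The known cells in column 5 total 97, leaving 95 − 97 = -2 for the blank.
The known cells in row 3 total 50, leaving 95 − 50 = 45 for the blank.
The known cells in row 1 total 115, leaving 95 − 115 = -20 for the blank.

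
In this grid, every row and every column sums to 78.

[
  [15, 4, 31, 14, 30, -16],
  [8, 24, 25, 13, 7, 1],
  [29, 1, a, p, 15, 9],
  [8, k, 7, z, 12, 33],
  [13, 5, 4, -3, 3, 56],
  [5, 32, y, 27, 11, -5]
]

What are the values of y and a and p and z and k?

y = 8, a = 3, p = 21, z = 6, k = 12

The known cells in column 2 total 66, leaving 78 − 66 = 12 for the blank.
The known cells in row 4 total 72, leaving 78 − 72 = 6 for the blank.
The known cells in column 4 total 57, leaving 78 − 57 = 21 for the blank.
The known cells in row 3 total 75, leaving 78 − 75 = 3 for the blank.
The known cells in row 6 total 70, leaving 78 − 70 = 8 for the blank.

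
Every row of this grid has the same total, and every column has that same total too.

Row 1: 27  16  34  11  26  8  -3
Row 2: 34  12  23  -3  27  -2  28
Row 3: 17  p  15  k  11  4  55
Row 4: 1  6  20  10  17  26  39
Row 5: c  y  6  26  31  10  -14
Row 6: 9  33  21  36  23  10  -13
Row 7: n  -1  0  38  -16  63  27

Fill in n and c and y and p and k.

n = 8, c = 23, y = 37, p = 16, k = 1

Rows 1 and 2 both sum to 119, so that's the common total.
Column 4: 11 − 3 + 10 + 26 + 36 + 38 = 118, so its missing entry is 119 − 118 = 1.
Row 3: 17 + 15 + 1 + 11 + 4 + 55 = 103, so its missing entry is 119 − 103 = 16.
Row 7: -1 + 0 + 38 − 16 + 63 + 27 = 111, so its missing entry is 119 − 111 = 8.
Column 1: 27 + 34 + 17 + 1 + 9 + 8 = 96, so its missing entry is 119 − 96 = 23.
Row 5: 23 + 6 + 26 + 31 + 10 − 14 = 82, so its missing entry is 119 − 82 = 37.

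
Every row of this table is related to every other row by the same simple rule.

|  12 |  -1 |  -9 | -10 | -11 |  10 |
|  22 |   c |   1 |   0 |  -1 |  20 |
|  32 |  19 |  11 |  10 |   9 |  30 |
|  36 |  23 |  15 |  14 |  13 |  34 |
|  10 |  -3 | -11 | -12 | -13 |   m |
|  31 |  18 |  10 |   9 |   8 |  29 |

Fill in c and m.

c = 9, m = 8

The difference between any two rows is the same in every column — this is an addition table with the headers hidden.
Row 2 minus row 1 is -1 − (-11) = 10, so its entry in column 2 is -1 + 10 = 9.
Row 5 minus row 1 is -13 − (-11) = -2, so its entry in column 6 is 10 + (-2) = 8.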